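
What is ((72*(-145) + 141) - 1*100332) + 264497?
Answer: 153866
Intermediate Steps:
((72*(-145) + 141) - 1*100332) + 264497 = ((-10440 + 141) - 100332) + 264497 = (-10299 - 100332) + 264497 = -110631 + 264497 = 153866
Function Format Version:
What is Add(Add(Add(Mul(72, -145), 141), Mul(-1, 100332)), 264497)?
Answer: 153866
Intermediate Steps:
Add(Add(Add(Mul(72, -145), 141), Mul(-1, 100332)), 264497) = Add(Add(Add(-10440, 141), -100332), 264497) = Add(Add(-10299, -100332), 264497) = Add(-110631, 264497) = 153866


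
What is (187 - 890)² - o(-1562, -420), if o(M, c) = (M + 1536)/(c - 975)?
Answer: 689421529/1395 ≈ 4.9421e+5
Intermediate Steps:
o(M, c) = (1536 + M)/(-975 + c)
(187 - 890)² - o(-1562, -420) = (187 - 890)² - (1536 - 1562)/(-975 - 420) = (-703)² - (-26)/(-1395) = 494209 - (-1)*(-26)/1395 = 494209 - 1*26/1395 = 494209 - 26/1395 = 689421529/1395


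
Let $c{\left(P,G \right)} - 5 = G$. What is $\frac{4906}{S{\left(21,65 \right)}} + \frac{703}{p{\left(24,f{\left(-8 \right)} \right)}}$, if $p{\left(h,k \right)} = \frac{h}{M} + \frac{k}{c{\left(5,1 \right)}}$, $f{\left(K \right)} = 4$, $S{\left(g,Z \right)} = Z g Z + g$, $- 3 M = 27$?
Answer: $- \frac{31189313}{88746} \approx -351.44$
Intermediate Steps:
$M = -9$ ($M = \left(- \frac{1}{3}\right) 27 = -9$)
$c{\left(P,G \right)} = 5 + G$
$S{\left(g,Z \right)} = g + g Z^{2}$ ($S{\left(g,Z \right)} = g Z^{2} + g = g + g Z^{2}$)
$p{\left(h,k \right)} = - \frac{h}{9} + \frac{k}{6}$ ($p{\left(h,k \right)} = \frac{h}{-9} + \frac{k}{5 + 1} = h \left(- \frac{1}{9}\right) + \frac{k}{6} = - \frac{h}{9} + k \frac{1}{6} = - \frac{h}{9} + \frac{k}{6}$)
$\frac{4906}{S{\left(21,65 \right)}} + \frac{703}{p{\left(24,f{\left(-8 \right)} \right)}} = \frac{4906}{21 \left(1 + 65^{2}\right)} + \frac{703}{\left(- \frac{1}{9}\right) 24 + \frac{1}{6} \cdot 4} = \frac{4906}{21 \left(1 + 4225\right)} + \frac{703}{- \frac{8}{3} + \frac{2}{3}} = \frac{4906}{21 \cdot 4226} + \frac{703}{-2} = \frac{4906}{88746} + 703 \left(- \frac{1}{2}\right) = 4906 \cdot \frac{1}{88746} - \frac{703}{2} = \frac{2453}{44373} - \frac{703}{2} = - \frac{31189313}{88746}$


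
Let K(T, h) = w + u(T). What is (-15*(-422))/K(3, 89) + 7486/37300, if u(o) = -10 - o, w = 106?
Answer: 39467533/578150 ≈ 68.265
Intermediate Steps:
K(T, h) = 96 - T (K(T, h) = 106 + (-10 - T) = 96 - T)
(-15*(-422))/K(3, 89) + 7486/37300 = (-15*(-422))/(96 - 1*3) + 7486/37300 = 6330/(96 - 3) + 7486*(1/37300) = 6330/93 + 3743/18650 = 6330*(1/93) + 3743/18650 = 2110/31 + 3743/18650 = 39467533/578150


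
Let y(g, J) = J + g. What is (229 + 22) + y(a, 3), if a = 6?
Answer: 260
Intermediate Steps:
(229 + 22) + y(a, 3) = (229 + 22) + (3 + 6) = 251 + 9 = 260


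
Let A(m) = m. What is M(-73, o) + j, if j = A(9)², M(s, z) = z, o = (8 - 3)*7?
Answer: 116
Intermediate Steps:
o = 35 (o = 5*7 = 35)
j = 81 (j = 9² = 81)
M(-73, o) + j = 35 + 81 = 116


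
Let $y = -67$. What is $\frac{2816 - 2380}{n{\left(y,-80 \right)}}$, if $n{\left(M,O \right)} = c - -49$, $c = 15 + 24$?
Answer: $\frac{109}{22} \approx 4.9545$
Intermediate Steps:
$c = 39$
$n{\left(M,O \right)} = 88$ ($n{\left(M,O \right)} = 39 - -49 = 39 + 49 = 88$)
$\frac{2816 - 2380}{n{\left(y,-80 \right)}} = \frac{2816 - 2380}{88} = 436 \cdot \frac{1}{88} = \frac{109}{22}$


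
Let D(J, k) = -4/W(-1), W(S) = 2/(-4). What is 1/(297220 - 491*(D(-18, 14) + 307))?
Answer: 1/142555 ≈ 7.0148e-6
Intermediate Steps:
W(S) = -1/2 (W(S) = 2*(-1/4) = -1/2)
D(J, k) = 8 (D(J, k) = -4/(-1/2) = -4*(-2) = -1*(-8) = 8)
1/(297220 - 491*(D(-18, 14) + 307)) = 1/(297220 - 491*(8 + 307)) = 1/(297220 - 491*315) = 1/(297220 - 154665) = 1/142555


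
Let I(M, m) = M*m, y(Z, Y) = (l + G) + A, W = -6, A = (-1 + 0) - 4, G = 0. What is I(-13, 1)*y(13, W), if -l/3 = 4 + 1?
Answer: 260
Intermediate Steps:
A = -5 (A = -1 - 4 = -5)
l = -15 (l = -3*(4 + 1) = -3*5 = -15)
y(Z, Y) = -20 (y(Z, Y) = (-15 + 0) - 5 = -15 - 5 = -20)
I(-13, 1)*y(13, W) = -13*1*(-20) = -13*(-20) = 260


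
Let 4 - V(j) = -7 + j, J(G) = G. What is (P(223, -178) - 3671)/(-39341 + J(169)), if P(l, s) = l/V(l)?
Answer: 778475/8304464 ≈ 0.093742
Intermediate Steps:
V(j) = 11 - j (V(j) = 4 - (-7 + j) = 4 + (7 - j) = 11 - j)
P(l, s) = l/(11 - l)
(P(223, -178) - 3671)/(-39341 + J(169)) = (-1*223/(-11 + 223) - 3671)/(-39341 + 169) = (-1*223/212 - 3671)/(-39172) = (-1*223*1/212 - 3671)*(-1/39172) = (-223/212 - 3671)*(-1/39172) = -778475/212*(-1/39172) = 778475/8304464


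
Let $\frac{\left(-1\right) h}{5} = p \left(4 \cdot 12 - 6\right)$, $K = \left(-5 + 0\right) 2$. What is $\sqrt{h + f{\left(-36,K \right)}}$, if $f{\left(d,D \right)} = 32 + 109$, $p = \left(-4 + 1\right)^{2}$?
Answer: $i \sqrt{1749} \approx 41.821 i$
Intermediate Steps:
$K = -10$ ($K = \left(-5\right) 2 = -10$)
$p = 9$ ($p = \left(-3\right)^{2} = 9$)
$h = -1890$ ($h = - 5 \cdot 9 \left(4 \cdot 12 - 6\right) = - 5 \cdot 9 \left(48 - 6\right) = - 5 \cdot 9 \cdot 42 = \left(-5\right) 378 = -1890$)
$f{\left(d,D \right)} = 141$
$\sqrt{h + f{\left(-36,K \right)}} = \sqrt{-1890 + 141} = \sqrt{-1749} = i \sqrt{1749}$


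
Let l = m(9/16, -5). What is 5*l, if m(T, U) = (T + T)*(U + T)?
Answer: -3195/128 ≈ -24.961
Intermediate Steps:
m(T, U) = 2*T*(T + U) (m(T, U) = (2*T)*(T + U) = 2*T*(T + U))
l = -639/128 (l = 2*(9/16)*(9/16 - 5) = 2*(9/16)*(-71/16) = -639/128 ≈ -4.9922)
5*l = 5*(-639/128) = -3195/128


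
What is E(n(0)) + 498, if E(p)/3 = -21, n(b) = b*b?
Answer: 435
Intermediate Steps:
n(b) = b**2
E(p) = -63 (E(p) = 3*(-21) = -63)
E(n(0)) + 498 = -63 + 498 = 435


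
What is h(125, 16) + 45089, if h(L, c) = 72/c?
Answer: 90187/2 ≈ 45094.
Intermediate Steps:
h(125, 16) + 45089 = 72/16 + 45089 = 72*(1/16) + 45089 = 9/2 + 45089 = 90187/2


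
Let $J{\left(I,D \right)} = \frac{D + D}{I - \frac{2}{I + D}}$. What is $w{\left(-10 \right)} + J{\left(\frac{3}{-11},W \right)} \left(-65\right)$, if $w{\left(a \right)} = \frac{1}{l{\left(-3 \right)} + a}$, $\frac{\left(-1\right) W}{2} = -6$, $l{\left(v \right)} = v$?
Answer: $\frac{28776691}{8177} \approx 3519.2$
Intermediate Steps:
$W = 12$ ($W = \left(-2\right) \left(-6\right) = 12$)
$w{\left(a \right)} = \frac{1}{-3 + a}$
$J{\left(I,D \right)} = \frac{2 D}{I - \frac{2}{D + I}}$
$w{\left(-10 \right)} + J{\left(\frac{3}{-11},W \right)} \left(-65\right) = \frac{1}{-3 - 10} + 2 \cdot 12 \frac{1}{-2 + \left(\frac{3}{-11}\right)^{2} + 12 \frac{3}{-11}} \left(12 + \frac{3}{-11}\right) \left(-65\right) = \frac{1}{-13} + 2 \cdot 12 \frac{1}{-2 + \left(3 \left(- \frac{1}{11}\right)\right)^{2} + 12 \cdot 3 \left(- \frac{1}{11}\right)} \left(12 + 3 \left(- \frac{1}{11}\right)\right) \left(-65\right) = - \frac{1}{13} + 2 \cdot 12 \frac{1}{-2 + \left(- \frac{3}{11}\right)^{2} + 12 \left(- \frac{3}{11}\right)} \left(12 - \frac{3}{11}\right) \left(-65\right) = - \frac{1}{13} + 2 \cdot 12 \frac{1}{-2 + \frac{9}{121} - \frac{36}{11}} \cdot \frac{129}{11} \left(-65\right) = - \frac{1}{13} + 2 \cdot 12 \frac{1}{- \frac{629}{121}} \cdot \frac{129}{11} \left(-65\right) = - \frac{1}{13} + 2 \cdot 12 \left(- \frac{121}{629}\right) \frac{129}{11} \left(-65\right) = - \frac{1}{13} - - \frac{2213640}{629} = - \frac{1}{13} + \frac{2213640}{629} = \frac{28776691}{8177}$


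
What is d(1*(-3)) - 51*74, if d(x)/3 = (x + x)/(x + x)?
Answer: -3771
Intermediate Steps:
d(x) = 3 (d(x) = 3*((x + x)/(x + x)) = 3*((2*x)/((2*x))) = 3*((2*x)*(1/(2*x))) = 3*1 = 3)
d(1*(-3)) - 51*74 = 3 - 51*74 = 3 - 3774 = -3771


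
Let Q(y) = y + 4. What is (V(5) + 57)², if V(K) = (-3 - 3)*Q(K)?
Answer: 9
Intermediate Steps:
Q(y) = 4 + y
V(K) = -24 - 6*K (V(K) = (-3 - 3)*(4 + K) = -6*(4 + K) = -24 - 6*K)
(V(5) + 57)² = ((-24 - 6*5) + 57)² = ((-24 - 30) + 57)² = (-54 + 57)² = 3² = 9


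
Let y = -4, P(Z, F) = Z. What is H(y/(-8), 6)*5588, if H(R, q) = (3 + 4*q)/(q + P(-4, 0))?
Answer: 75438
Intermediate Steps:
H(R, q) = (3 + 4*q)/(-4 + q) (H(R, q) = (3 + 4*q)/(q - 4) = (3 + 4*q)/(-4 + q))
H(y/(-8), 6)*5588 = ((3 + 4*6)/(-4 + 6))*5588 = ((3 + 24)/2)*5588 = ((½)*27)*5588 = (27/2)*5588 = 75438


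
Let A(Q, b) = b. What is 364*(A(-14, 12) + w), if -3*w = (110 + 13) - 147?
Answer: 7280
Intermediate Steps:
w = 8 (w = -((110 + 13) - 147)/3 = -(123 - 147)/3 = -⅓*(-24) = 8)
364*(A(-14, 12) + w) = 364*(12 + 8) = 364*20 = 7280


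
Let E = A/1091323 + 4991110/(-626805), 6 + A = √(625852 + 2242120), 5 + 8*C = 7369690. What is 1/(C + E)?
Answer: 20820483029967478074866885832/19179884395808463197292791509400141 - 41420210712283008*√716993/19179884395808463197292791509400141 ≈ 1.0855e-6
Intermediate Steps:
C = 7369685/8 (C = -5/8 + (⅛)*7369690 = -5/8 + 3684845/4 = 7369685/8 ≈ 9.2121e+5)
A = -6 + 2*√716993 (A = -6 + √(625852 + 2242120) = -6 + √2867972 = -6 + 2*√716993 ≈ 1687.5)
E = -1089383379872/136809342603 + 2*√716993/1091323 (E = (-6 + 2*√716993)/1091323 + 4991110/(-626805) = (-6 + 2*√716993)*(1/1091323) + 4991110*(-1/626805) = (-6/1091323 + 2*√716993/1091323) - 998222/125361 = -1089383379872/136809342603 + 2*√716993/1091323 ≈ -7.9612)
1/(C + E) = 1/(7369685/8 + (-1089383379872/136809342603 + 2*√716993/1091323)) = 1/(1008233044974151079/1094474740824 + 2*√716993/1091323)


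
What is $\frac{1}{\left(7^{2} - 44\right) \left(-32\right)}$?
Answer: $- \frac{1}{160} \approx -0.00625$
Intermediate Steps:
$\frac{1}{\left(7^{2} - 44\right) \left(-32\right)} = \frac{1}{\left(49 - 44\right) \left(-32\right)} = \frac{1}{5 \left(-32\right)} = \frac{1}{-160} = - \frac{1}{160}$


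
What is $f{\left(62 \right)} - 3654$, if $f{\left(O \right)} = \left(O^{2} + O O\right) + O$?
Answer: $4096$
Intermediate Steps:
$f{\left(O \right)} = O + 2 O^{2}$ ($f{\left(O \right)} = \left(O^{2} + O^{2}\right) + O = 2 O^{2} + O = O + 2 O^{2}$)
$f{\left(62 \right)} - 3654 = 62 \left(1 + 2 \cdot 62\right) - 3654 = 62 \left(1 + 124\right) - 3654 = 62 \cdot 125 - 3654 = 7750 - 3654 = 4096$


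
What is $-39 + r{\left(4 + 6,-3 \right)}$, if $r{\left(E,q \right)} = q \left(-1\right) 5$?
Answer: $-24$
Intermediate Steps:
$r{\left(E,q \right)} = - 5 q$ ($r{\left(E,q \right)} = - q 5 = - 5 q$)
$-39 + r{\left(4 + 6,-3 \right)} = -39 - -15 = -39 + 15 = -24$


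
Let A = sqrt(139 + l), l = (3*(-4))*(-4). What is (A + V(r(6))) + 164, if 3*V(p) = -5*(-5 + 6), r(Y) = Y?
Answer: 487/3 + sqrt(187) ≈ 176.01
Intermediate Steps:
l = 48 (l = -12*(-4) = 48)
V(p) = -5/3 (V(p) = (-5*(-5 + 6))/3 = (-5*1)/3 = (1/3)*(-5) = -5/3)
A = sqrt(187) (A = sqrt(139 + 48) = sqrt(187) ≈ 13.675)
(A + V(r(6))) + 164 = (sqrt(187) - 5/3) + 164 = (-5/3 + sqrt(187)) + 164 = 487/3 + sqrt(187)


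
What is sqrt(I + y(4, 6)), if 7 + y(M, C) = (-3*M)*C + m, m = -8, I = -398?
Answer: I*sqrt(485) ≈ 22.023*I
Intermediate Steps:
y(M, C) = -15 - 3*C*M (y(M, C) = -7 + ((-3*M)*C - 8) = -7 + (-3*C*M - 8) = -7 + (-8 - 3*C*M) = -15 - 3*C*M)
sqrt(I + y(4, 6)) = sqrt(-398 + (-15 - 3*6*4)) = sqrt(-398 + (-15 - 72)) = sqrt(-398 - 87) = sqrt(-485) = I*sqrt(485)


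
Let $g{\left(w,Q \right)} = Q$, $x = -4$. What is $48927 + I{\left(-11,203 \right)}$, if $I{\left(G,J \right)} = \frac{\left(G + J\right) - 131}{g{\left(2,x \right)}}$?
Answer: $\frac{195647}{4} \approx 48912.0$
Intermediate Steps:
$I{\left(G,J \right)} = \frac{131}{4} - \frac{G}{4} - \frac{J}{4}$ ($I{\left(G,J \right)} = \frac{\left(G + J\right) - 131}{-4} = \left(-131 + G + J\right) \left(- \frac{1}{4}\right) = \frac{131}{4} - \frac{G}{4} - \frac{J}{4}$)
$48927 + I{\left(-11,203 \right)} = 48927 - \frac{61}{4} = \frac{195647}{4}$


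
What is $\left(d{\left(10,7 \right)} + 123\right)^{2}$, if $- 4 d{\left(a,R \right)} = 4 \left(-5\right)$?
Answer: $16384$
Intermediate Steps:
$d{\left(a,R \right)} = 5$ ($d{\left(a,R \right)} = - \frac{4 \left(-5\right)}{4} = \left(- \frac{1}{4}\right) \left(-20\right) = 5$)
$\left(d{\left(10,7 \right)} + 123\right)^{2} = \left(5 + 123\right)^{2} = 128^{2} = 16384$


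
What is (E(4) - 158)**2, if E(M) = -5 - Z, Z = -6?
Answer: 24649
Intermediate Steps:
E(M) = 1 (E(M) = -5 - 1*(-6) = -5 + 6 = 1)
(E(4) - 158)**2 = (1 - 158)**2 = (-157)**2 = 24649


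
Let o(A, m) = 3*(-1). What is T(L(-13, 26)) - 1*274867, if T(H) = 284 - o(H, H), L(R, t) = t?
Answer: -274580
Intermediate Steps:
o(A, m) = -3
T(H) = 287 (T(H) = 284 - 1*(-3) = 284 + 3 = 287)
T(L(-13, 26)) - 1*274867 = 287 - 1*274867 = 287 - 274867 = -274580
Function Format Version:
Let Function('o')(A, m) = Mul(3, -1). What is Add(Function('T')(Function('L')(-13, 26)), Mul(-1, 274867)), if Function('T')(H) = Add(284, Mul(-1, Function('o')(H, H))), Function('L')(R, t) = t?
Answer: -274580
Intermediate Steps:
Function('o')(A, m) = -3
Function('T')(H) = 287 (Function('T')(H) = Add(284, Mul(-1, -3)) = Add(284, 3) = 287)
Add(Function('T')(Function('L')(-13, 26)), Mul(-1, 274867)) = Add(287, Mul(-1, 274867)) = Add(287, -274867) = -274580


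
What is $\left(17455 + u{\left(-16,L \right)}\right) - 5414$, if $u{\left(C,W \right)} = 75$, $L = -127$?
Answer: $12116$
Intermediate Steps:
$\left(17455 + u{\left(-16,L \right)}\right) - 5414 = \left(17455 + 75\right) - 5414 = 17530 - 5414 = 12116$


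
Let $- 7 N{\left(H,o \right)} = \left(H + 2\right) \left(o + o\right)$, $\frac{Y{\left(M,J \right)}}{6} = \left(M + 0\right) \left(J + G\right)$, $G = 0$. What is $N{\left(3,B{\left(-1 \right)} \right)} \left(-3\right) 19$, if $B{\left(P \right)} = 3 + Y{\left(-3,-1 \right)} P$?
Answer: $- \frac{8550}{7} \approx -1221.4$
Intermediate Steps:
$Y{\left(M,J \right)} = 6 J M$ ($Y{\left(M,J \right)} = 6 \left(M + 0\right) \left(J + 0\right) = 6 M J = 6 J M$)
$B{\left(P \right)} = 3 + 18 P$ ($B{\left(P \right)} = 3 + 6 \left(-1\right) \left(-3\right) P = 3 + 18 P$)
$N{\left(H,o \right)} = - \frac{2 o \left(2 + H\right)}{7}$ ($N{\left(H,o \right)} = - \frac{\left(H + 2\right) \left(o + o\right)}{7} = - \frac{\left(2 + H\right) 2 o}{7} = - \frac{2 o \left(2 + H\right)}{7}$)
$N{\left(3,B{\left(-1 \right)} \right)} \left(-3\right) 19 = - \frac{2 \left(3 + 18 \left(-1\right)\right) \left(2 + 3\right)}{7} \left(-3\right) 19 = \left(- \frac{2}{7}\right) \left(3 - 18\right) 5 \left(-3\right) 19 = \left(- \frac{2}{7}\right) \left(-15\right) 5 \left(-3\right) 19 = \frac{150}{7} \left(-3\right) 19 = \left(- \frac{450}{7}\right) 19 = - \frac{8550}{7}$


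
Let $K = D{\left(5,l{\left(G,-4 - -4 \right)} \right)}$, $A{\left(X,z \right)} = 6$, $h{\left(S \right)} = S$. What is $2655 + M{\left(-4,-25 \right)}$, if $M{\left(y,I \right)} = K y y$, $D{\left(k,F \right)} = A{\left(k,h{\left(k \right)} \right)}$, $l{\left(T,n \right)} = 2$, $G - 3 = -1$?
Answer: $2751$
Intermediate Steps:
$G = 2$ ($G = 3 - 1 = 2$)
$D{\left(k,F \right)} = 6$
$K = 6$
$M{\left(y,I \right)} = 6 y^{2}$ ($M{\left(y,I \right)} = 6 y y = 6 y^{2}$)
$2655 + M{\left(-4,-25 \right)} = 2655 + 6 \left(-4\right)^{2} = 2655 + 6 \cdot 16 = 2655 + 96 = 2751$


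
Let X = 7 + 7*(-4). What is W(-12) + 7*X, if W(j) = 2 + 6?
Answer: -139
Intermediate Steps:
W(j) = 8
X = -21 (X = 7 - 28 = -21)
W(-12) + 7*X = 8 + 7*(-21) = 8 - 147 = -139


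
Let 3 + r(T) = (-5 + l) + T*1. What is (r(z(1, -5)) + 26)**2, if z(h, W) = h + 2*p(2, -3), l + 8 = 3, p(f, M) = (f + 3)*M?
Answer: 256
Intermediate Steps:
p(f, M) = M*(3 + f) (p(f, M) = (3 + f)*M = M*(3 + f))
l = -5 (l = -8 + 3 = -5)
z(h, W) = -30 + h (z(h, W) = h + 2*(-3*(3 + 2)) = h + 2*(-3*5) = h + 2*(-15) = h - 30 = -30 + h)
r(T) = -13 + T (r(T) = -3 + ((-5 - 5) + T*1) = -3 + (-10 + T) = -13 + T)
(r(z(1, -5)) + 26)**2 = ((-13 + (-30 + 1)) + 26)**2 = ((-13 - 29) + 26)**2 = (-42 + 26)**2 = (-16)**2 = 256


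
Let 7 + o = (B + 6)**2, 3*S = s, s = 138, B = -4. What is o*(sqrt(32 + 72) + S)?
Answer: -138 - 6*sqrt(26) ≈ -168.59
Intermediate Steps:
S = 46 (S = (1/3)*138 = 46)
o = -3 (o = -7 + (-4 + 6)**2 = -7 + 2**2 = -7 + 4 = -3)
o*(sqrt(32 + 72) + S) = -3*(sqrt(32 + 72) + 46) = -3*(sqrt(104) + 46) = -3*(2*sqrt(26) + 46) = -3*(46 + 2*sqrt(26)) = -138 - 6*sqrt(26)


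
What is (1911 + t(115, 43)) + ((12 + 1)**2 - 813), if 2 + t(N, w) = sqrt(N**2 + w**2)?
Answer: 1265 + sqrt(15074) ≈ 1387.8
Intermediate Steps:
t(N, w) = -2 + sqrt(N**2 + w**2)
(1911 + t(115, 43)) + ((12 + 1)**2 - 813) = (1911 + (-2 + sqrt(115**2 + 43**2))) + ((12 + 1)**2 - 813) = (1911 + (-2 + sqrt(13225 + 1849))) + (13**2 - 813) = (1911 + (-2 + sqrt(15074))) + (169 - 813) = (1909 + sqrt(15074)) - 644 = 1265 + sqrt(15074)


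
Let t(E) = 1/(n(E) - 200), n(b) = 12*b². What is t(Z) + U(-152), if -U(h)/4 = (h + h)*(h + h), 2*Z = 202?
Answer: -45177376767/122212 ≈ -3.6966e+5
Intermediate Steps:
Z = 101 (Z = (½)*202 = 101)
U(h) = -16*h² (U(h) = -4*(h + h)*(h + h) = -4*2*h*2*h = -16*h²)
t(E) = 1/(-200 + 12*E²) (t(E) = 1/(12*E² - 200) = 1/(-200 + 12*E²))
t(Z) + U(-152) = 1/(4*(-50 + 3*101²)) - 16*(-152)² = 1/(4*(-50 + 3*10201)) - 16*23104 = 1/(4*(-50 + 30603)) - 369664 = (¼)/30553 - 369664 = (¼)*(1/30553) - 369664 = 1/122212 - 369664 = -45177376767/122212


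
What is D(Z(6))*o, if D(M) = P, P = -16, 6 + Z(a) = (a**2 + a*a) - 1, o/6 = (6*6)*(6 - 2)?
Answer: -13824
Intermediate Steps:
o = 864 (o = 6*((6*6)*(6 - 2)) = 6*(36*4) = 6*144 = 864)
Z(a) = -7 + 2*a**2 (Z(a) = -6 + ((a**2 + a*a) - 1) = -6 + ((a**2 + a**2) - 1) = -6 + (2*a**2 - 1) = -6 + (-1 + 2*a**2) = -7 + 2*a**2)
D(M) = -16
D(Z(6))*o = -16*864 = -13824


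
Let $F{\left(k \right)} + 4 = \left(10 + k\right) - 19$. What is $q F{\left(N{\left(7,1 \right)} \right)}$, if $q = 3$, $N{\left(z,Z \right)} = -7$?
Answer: $-60$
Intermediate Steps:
$F{\left(k \right)} = -13 + k$ ($F{\left(k \right)} = -4 + \left(\left(10 + k\right) - 19\right) = -4 + \left(-9 + k\right) = -13 + k$)
$q F{\left(N{\left(7,1 \right)} \right)} = 3 \left(-13 - 7\right) = 3 \left(-20\right) = -60$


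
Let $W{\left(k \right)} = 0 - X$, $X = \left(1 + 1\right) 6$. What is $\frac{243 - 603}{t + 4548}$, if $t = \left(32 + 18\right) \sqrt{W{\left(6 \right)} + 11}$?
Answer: $- \frac{409320}{5171701} + \frac{4500 i}{5171701} \approx -0.079146 + 0.00087012 i$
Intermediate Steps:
$X = 12$ ($X = 2 \cdot 6 = 12$)
$W{\left(k \right)} = -12$ ($W{\left(k \right)} = 0 - 12 = -12$)
$t = 50 i$ ($t = \left(32 + 18\right) \sqrt{-12 + 11} = 50 \sqrt{-1} = 50 i \approx 50.0 i$)
$\frac{243 - 603}{t + 4548} = \frac{243 - 603}{50 i + 4548} = - \frac{360}{4548 + 50 i} = - 360 \frac{4548 - 50 i}{20686804} = - \frac{90 \left(4548 - 50 i\right)}{5171701}$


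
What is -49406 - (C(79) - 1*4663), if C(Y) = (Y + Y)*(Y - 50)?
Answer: -49325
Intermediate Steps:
C(Y) = 2*Y*(-50 + Y) (C(Y) = (2*Y)*(-50 + Y) = 2*Y*(-50 + Y))
-49406 - (C(79) - 1*4663) = -49406 - (2*79*(-50 + 79) - 1*4663) = -49406 - (2*79*29 - 4663) = -49406 - (4582 - 4663) = -49406 - 1*(-81) = -49406 + 81 = -49325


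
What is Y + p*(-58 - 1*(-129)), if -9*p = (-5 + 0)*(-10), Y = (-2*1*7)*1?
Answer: -3676/9 ≈ -408.44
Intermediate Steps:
Y = -14 (Y = -2*7*1 = -14*1 = -14)
p = -50/9 (p = -(-5 + 0)*(-10)/9 = -(-5)*(-10)/9 = -⅑*50 = -50/9 ≈ -5.5556)
Y + p*(-58 - 1*(-129)) = -14 - 50*(-58 - 1*(-129))/9 = -14 - 50*(-58 + 129)/9 = -14 - 50/9*71 = -14 - 3550/9 = -3676/9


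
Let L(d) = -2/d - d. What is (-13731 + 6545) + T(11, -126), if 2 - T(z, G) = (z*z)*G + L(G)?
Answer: 499967/63 ≈ 7936.0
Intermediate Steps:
L(d) = -d - 2/d
T(z, G) = 2 + G + 2/G - G*z² (T(z, G) = 2 - ((z*z)*G + (-G - 2/G)) = 2 - (z²*G + (-G - 2/G)) = 2 - (G*z² + (-G - 2/G)) = 2 - (-G - 2/G + G*z²) = 2 + (G + 2/G - G*z²) = 2 + G + 2/G - G*z²)
(-13731 + 6545) + T(11, -126) = (-13731 + 6545) + (2 - 126 + 2/(-126) - 1*(-126)*11²) = -7186 + (2 - 126 + 2*(-1/126) - 1*(-126)*121) = -7186 + (2 - 126 - 1/63 + 15246) = -7186 + 952685/63 = 499967/63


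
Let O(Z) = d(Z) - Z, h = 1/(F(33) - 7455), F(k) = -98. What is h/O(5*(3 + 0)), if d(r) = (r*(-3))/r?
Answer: 1/135954 ≈ 7.3554e-6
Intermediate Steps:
h = -1/7553 (h = 1/(-98 - 7455) = 1/(-7553) = -1/7553 ≈ -0.00013240)
d(r) = -3 (d(r) = (-3*r)/r = -3)
O(Z) = -3 - Z
h/O(5*(3 + 0)) = -1/(7553*(-3 - 5*(3 + 0))) = -1/(7553*(-3 - 5*3)) = -1/(7553*(-3 - 1*15)) = -1/(7553*(-3 - 15)) = -1/7553/(-18) = -1/7553*(-1/18) = 1/135954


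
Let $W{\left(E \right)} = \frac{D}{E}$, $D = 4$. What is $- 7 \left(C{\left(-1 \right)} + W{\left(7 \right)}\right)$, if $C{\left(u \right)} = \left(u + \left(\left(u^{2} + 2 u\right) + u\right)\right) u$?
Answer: $-25$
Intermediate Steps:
$C{\left(u \right)} = u \left(u^{2} + 4 u\right)$ ($C{\left(u \right)} = \left(u + \left(u^{2} + 3 u\right)\right) u = \left(u^{2} + 4 u\right) u = u \left(u^{2} + 4 u\right)$)
$W{\left(E \right)} = \frac{4}{E}$
$- 7 \left(C{\left(-1 \right)} + W{\left(7 \right)}\right) = - 7 \left(\left(-1\right)^{2} \left(4 - 1\right) + \frac{4}{7}\right) = - 7 \left(1 \cdot 3 + 4 \cdot \frac{1}{7}\right) = - 7 \left(3 + \frac{4}{7}\right) = \left(-7\right) \frac{25}{7} = -25$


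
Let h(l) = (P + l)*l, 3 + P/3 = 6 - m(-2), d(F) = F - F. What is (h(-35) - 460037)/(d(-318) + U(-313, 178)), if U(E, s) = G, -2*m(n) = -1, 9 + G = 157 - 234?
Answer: 918149/172 ≈ 5338.1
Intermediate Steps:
G = -86 (G = -9 + (157 - 234) = -9 - 77 = -86)
m(n) = 1/2 (m(n) = -1/2*(-1) = 1/2)
U(E, s) = -86
d(F) = 0
P = 15/2 (P = -9 + 3*(6 - 1*1/2) = -9 + 3*(6 - 1/2) = -9 + 3*(11/2) = -9 + 33/2 = 15/2 ≈ 7.5000)
h(l) = l*(15/2 + l) (h(l) = (15/2 + l)*l = l*(15/2 + l))
(h(-35) - 460037)/(d(-318) + U(-313, 178)) = ((1/2)*(-35)*(15 + 2*(-35)) - 460037)/(0 - 86) = ((1/2)*(-35)*(15 - 70) - 460037)/(-86) = ((1/2)*(-35)*(-55) - 460037)*(-1/86) = (1925/2 - 460037)*(-1/86) = -918149/2*(-1/86) = 918149/172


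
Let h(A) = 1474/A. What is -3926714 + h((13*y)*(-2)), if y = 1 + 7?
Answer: -408378993/104 ≈ -3.9267e+6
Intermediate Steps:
y = 8
-3926714 + h((13*y)*(-2)) = -3926714 + 1474/(((13*8)*(-2))) = -3926714 + 1474/((104*(-2))) = -3926714 + 1474/(-208) = -3926714 + 1474*(-1/208) = -3926714 - 737/104 = -408378993/104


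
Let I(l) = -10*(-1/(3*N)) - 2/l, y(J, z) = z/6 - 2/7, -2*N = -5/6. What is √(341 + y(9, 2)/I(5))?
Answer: √217154154/798 ≈ 18.466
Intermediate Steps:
N = 5/12 (N = -(-5)/(2*6) = -½*(-⅚) = 5/12 ≈ 0.41667)
y(J, z) = -2/7 + z/6 (y(J, z) = z*(⅙) - 2*⅐ = z/6 - 2/7 = -2/7 + z/6)
I(l) = 8 - 2/l (I(l) = -10/((5/12)*(-3)) - 2/l = -10/(-5/4) - 2/l = -10*(-⅘) - 2/l = 8 - 2/l)
√(341 + y(9, 2)/I(5)) = √(341 + (-2/7 + (⅙)*2)/(8 - 2/5)) = √(341 + (-2/7 + ⅓)/(8 - 2*⅕)) = √(341 + 1/(21*(8 - ⅖))) = √(341 + 1/(21*(38/5))) = √(341 + (1/21)*(5/38)) = √(341 + 5/798) = √(272123/798) = √217154154/798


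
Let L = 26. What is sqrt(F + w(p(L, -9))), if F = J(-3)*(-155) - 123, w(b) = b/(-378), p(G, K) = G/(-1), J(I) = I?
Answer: sqrt(1357671)/63 ≈ 18.495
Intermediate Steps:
p(G, K) = -G (p(G, K) = G*(-1) = -G)
w(b) = -b/378 (w(b) = b*(-1/378) = -b/378)
F = 342 (F = -3*(-155) - 123 = 465 - 123 = 342)
sqrt(F + w(p(L, -9))) = sqrt(342 - (-1)*26/378) = sqrt(342 - 1/378*(-26)) = sqrt(342 + 13/189) = sqrt(64651/189) = sqrt(1357671)/63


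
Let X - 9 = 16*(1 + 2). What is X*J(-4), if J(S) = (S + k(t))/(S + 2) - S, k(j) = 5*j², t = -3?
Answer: -1881/2 ≈ -940.50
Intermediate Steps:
X = 57 (X = 9 + 16*(1 + 2) = 9 + 16*3 = 9 + 48 = 57)
J(S) = -S + (45 + S)/(2 + S) (J(S) = (S + 5*(-3)²)/(S + 2) - S = (S + 5*9)/(2 + S) - S = (S + 45)/(2 + S) - S = (45 + S)/(2 + S) - S = -S + (45 + S)/(2 + S))
X*J(-4) = 57*((45 - 1*(-4) - 1*(-4)²)/(2 - 4)) = 57*((45 + 4 - 1*16)/(-2)) = 57*(-(45 + 4 - 16)/2) = 57*(-½*33) = 57*(-33/2) = -1881/2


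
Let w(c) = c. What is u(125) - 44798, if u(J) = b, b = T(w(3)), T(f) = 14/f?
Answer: -134380/3 ≈ -44793.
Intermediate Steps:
b = 14/3 ≈ 4.6667
u(J) = 14/3
u(125) - 44798 = 14/3 - 44798 = -134380/3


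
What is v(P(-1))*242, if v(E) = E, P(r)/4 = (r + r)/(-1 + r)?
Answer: 968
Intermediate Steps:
P(r) = 8*r/(-1 + r) (P(r) = 4*((r + r)/(-1 + r)) = 4*((2*r)/(-1 + r)) = 4*(2*r/(-1 + r)) = 8*r/(-1 + r))
v(P(-1))*242 = (8*(-1)/(-1 - 1))*242 = (8*(-1)/(-2))*242 = (8*(-1)*(-½))*242 = 4*242 = 968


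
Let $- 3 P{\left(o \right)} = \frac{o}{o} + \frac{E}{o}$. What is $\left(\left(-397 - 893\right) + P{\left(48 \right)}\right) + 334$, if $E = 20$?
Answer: $- \frac{34433}{36} \approx -956.47$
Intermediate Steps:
$P{\left(o \right)} = - \frac{1}{3} - \frac{20}{3 o}$ ($P{\left(o \right)} = - \frac{\frac{o}{o} + \frac{20}{o}}{3} = - \frac{1 + \frac{20}{o}}{3} = - \frac{1}{3} - \frac{20}{3 o}$)
$\left(\left(-397 - 893\right) + P{\left(48 \right)}\right) + 334 = \left(\left(-397 - 893\right) + \frac{-20 - 48}{3 \cdot 48}\right) + 334 = \left(-1290 + \frac{1}{3} \cdot \frac{1}{48} \left(-20 - 48\right)\right) + 334 = \left(-1290 + \frac{1}{3} \cdot \frac{1}{48} \left(-68\right)\right) + 334 = \left(-1290 - \frac{17}{36}\right) + 334 = - \frac{46457}{36} + 334 = - \frac{34433}{36}$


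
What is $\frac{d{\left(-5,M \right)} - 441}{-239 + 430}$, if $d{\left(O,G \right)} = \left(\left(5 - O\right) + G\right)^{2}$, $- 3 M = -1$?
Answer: $- \frac{3008}{1719} \approx -1.7499$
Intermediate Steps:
$M = \frac{1}{3}$ ($M = \left(- \frac{1}{3}\right) \left(-1\right) = \frac{1}{3} \approx 0.33333$)
$d{\left(O,G \right)} = \left(5 + G - O\right)^{2}$
$\frac{d{\left(-5,M \right)} - 441}{-239 + 430} = \frac{\left(5 + \frac{1}{3} - -5\right)^{2} - 441}{-239 + 430} = \frac{\left(5 + \frac{1}{3} + 5\right)^{2} - 441}{191} = \left(\left(\frac{31}{3}\right)^{2} - 441\right) \frac{1}{191} = \left(\frac{961}{9} - 441\right) \frac{1}{191} = \left(- \frac{3008}{9}\right) \frac{1}{191} = - \frac{3008}{1719}$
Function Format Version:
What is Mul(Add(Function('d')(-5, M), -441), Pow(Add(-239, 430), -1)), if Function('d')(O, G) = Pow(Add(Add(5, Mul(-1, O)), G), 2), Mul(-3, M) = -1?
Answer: Rational(-3008, 1719) ≈ -1.7499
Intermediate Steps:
M = Rational(1, 3) (M = Mul(Rational(-1, 3), -1) = Rational(1, 3) ≈ 0.33333)
Function('d')(O, G) = Pow(Add(5, G, Mul(-1, O)), 2)
Mul(Add(Function('d')(-5, M), -441), Pow(Add(-239, 430), -1)) = Mul(Add(Pow(Add(5, Rational(1, 3), Mul(-1, -5)), 2), -441), Pow(Add(-239, 430), -1)) = Mul(Add(Pow(Add(5, Rational(1, 3), 5), 2), -441), Pow(191, -1)) = Mul(Add(Pow(Rational(31, 3), 2), -441), Rational(1, 191)) = Mul(Add(Rational(961, 9), -441), Rational(1, 191)) = Mul(Rational(-3008, 9), Rational(1, 191)) = Rational(-3008, 1719)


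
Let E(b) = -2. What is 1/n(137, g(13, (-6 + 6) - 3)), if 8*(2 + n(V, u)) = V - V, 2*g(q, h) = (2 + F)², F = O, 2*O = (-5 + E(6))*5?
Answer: -½ ≈ -0.50000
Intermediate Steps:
O = -35/2 (O = ((-5 - 2)*5)/2 = (-7*5)/2 = (½)*(-35) = -35/2 ≈ -17.500)
F = -35/2 ≈ -17.500
g(q, h) = 961/8 (g(q, h) = (2 - 35/2)²/2 = (-31/2)²/2 = (½)*(961/4) = 961/8)
n(V, u) = -2 (n(V, u) = -2 + (V - V)/8 = -2 + (⅛)*0 = -2 + 0 = -2)
1/n(137, g(13, (-6 + 6) - 3)) = 1/(-2) = -½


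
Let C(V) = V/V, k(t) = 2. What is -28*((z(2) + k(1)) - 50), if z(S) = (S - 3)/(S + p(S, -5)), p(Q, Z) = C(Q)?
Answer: 4060/3 ≈ 1353.3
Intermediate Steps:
C(V) = 1
p(Q, Z) = 1
z(S) = (-3 + S)/(1 + S) (z(S) = (S - 3)/(S + 1) = (-3 + S)/(1 + S))
-28*((z(2) + k(1)) - 50) = -28*(((-3 + 2)/(1 + 2) + 2) - 50) = -28*((-1/3 + 2) - 50) = -28*(((⅓)*(-1) + 2) - 50) = -28*((-⅓ + 2) - 50) = -28*(5/3 - 50) = -28*(-145/3) = 4060/3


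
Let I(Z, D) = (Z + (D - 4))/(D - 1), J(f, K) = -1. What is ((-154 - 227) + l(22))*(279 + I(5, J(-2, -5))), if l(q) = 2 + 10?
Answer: -102951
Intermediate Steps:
I(Z, D) = (-4 + D + Z)/(-1 + D) (I(Z, D) = (Z + (-4 + D))/(-1 + D) = (-4 + D + Z)/(-1 + D))
l(q) = 12
((-154 - 227) + l(22))*(279 + I(5, J(-2, -5))) = ((-154 - 227) + 12)*(279 + (-4 - 1 + 5)/(-1 - 1)) = (-381 + 12)*(279 + 0/(-2)) = -369*(279 - 1/2*0) = -369*(279 + 0) = -369*279 = -102951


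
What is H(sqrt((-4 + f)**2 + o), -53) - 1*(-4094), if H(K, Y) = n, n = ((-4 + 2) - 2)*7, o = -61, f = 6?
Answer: 4066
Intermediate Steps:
n = -28 (n = (-2 - 2)*7 = -4*7 = -28)
H(K, Y) = -28
H(sqrt((-4 + f)**2 + o), -53) - 1*(-4094) = -28 - 1*(-4094) = -28 + 4094 = 4066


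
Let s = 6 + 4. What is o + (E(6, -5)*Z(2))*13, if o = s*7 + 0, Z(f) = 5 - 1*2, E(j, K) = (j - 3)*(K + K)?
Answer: -1100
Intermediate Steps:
s = 10
E(j, K) = 2*K*(-3 + j) (E(j, K) = (-3 + j)*(2*K) = 2*K*(-3 + j))
Z(f) = 3 (Z(f) = 5 - 2 = 3)
o = 70 (o = 10*7 + 0 = 70 + 0 = 70)
o + (E(6, -5)*Z(2))*13 = 70 + ((2*(-5)*(-3 + 6))*3)*13 = 70 + ((2*(-5)*3)*3)*13 = 70 - 30*3*13 = 70 - 90*13 = 70 - 1170 = -1100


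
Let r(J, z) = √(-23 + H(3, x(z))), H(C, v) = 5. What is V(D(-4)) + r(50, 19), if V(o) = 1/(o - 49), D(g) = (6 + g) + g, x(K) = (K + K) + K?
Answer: -1/51 + 3*I*√2 ≈ -0.019608 + 4.2426*I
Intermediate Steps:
x(K) = 3*K (x(K) = 2*K + K = 3*K)
D(g) = 6 + 2*g
V(o) = 1/(-49 + o)
r(J, z) = 3*I*√2 (r(J, z) = √(-23 + 5) = √(-18) = 3*I*√2)
V(D(-4)) + r(50, 19) = 1/(-49 + (6 + 2*(-4))) + 3*I*√2 = 1/(-49 + (6 - 8)) + 3*I*√2 = 1/(-49 - 2) + 3*I*√2 = 1/(-51) + 3*I*√2 = -1/51 + 3*I*√2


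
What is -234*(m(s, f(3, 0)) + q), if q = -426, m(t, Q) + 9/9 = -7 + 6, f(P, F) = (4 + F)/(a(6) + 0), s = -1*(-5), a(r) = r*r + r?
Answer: 100152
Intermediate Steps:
a(r) = r + r² (a(r) = r² + r = r + r²)
s = 5
f(P, F) = 2/21 + F/42 (f(P, F) = (4 + F)/(6*(1 + 6) + 0) = (4 + F)/(6*7 + 0) = (4 + F)/(42 + 0) = (4 + F)/42 = (4 + F)*(1/42) = 2/21 + F/42)
m(t, Q) = -2 (m(t, Q) = -1 + (-7 + 6) = -1 - 1 = -2)
-234*(m(s, f(3, 0)) + q) = -234*(-2 - 426) = -234*(-428) = 100152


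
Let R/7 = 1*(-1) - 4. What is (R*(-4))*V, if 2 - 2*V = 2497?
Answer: -174650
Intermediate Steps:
V = -2495/2 (V = 1 - ½*2497 = 1 - 2497/2 = -2495/2 ≈ -1247.5)
R = -35 (R = 7*(1*(-1) - 4) = 7*(-1 - 4) = 7*(-5) = -35)
(R*(-4))*V = -35*(-4)*(-2495/2) = 140*(-2495/2) = -174650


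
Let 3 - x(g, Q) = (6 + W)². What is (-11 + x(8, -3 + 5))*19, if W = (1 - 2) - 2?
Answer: -323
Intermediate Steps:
W = -3 (W = -1 - 2 = -3)
x(g, Q) = -6 (x(g, Q) = 3 - (6 - 3)² = 3 - 1*3² = 3 - 1*9 = 3 - 9 = -6)
(-11 + x(8, -3 + 5))*19 = (-11 - 6)*19 = -17*19 = -323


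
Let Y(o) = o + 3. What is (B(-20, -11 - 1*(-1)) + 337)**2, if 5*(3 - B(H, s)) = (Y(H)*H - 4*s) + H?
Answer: 71824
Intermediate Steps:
Y(o) = 3 + o
B(H, s) = 3 - H/5 + 4*s/5 - H*(3 + H)/5 (B(H, s) = 3 - (((3 + H)*H - 4*s) + H)/5 = 3 - ((H*(3 + H) - 4*s) + H)/5 = 3 - ((-4*s + H*(3 + H)) + H)/5 = 3 - (H - 4*s + H*(3 + H))/5 = 3 + (-H/5 + 4*s/5 - H*(3 + H)/5) = 3 - H/5 + 4*s/5 - H*(3 + H)/5)
(B(-20, -11 - 1*(-1)) + 337)**2 = ((3 - 1/5*(-20) + 4*(-11 - 1*(-1))/5 - 1/5*(-20)*(3 - 20)) + 337)**2 = ((3 + 4 + 4*(-11 + 1)/5 - 1/5*(-20)*(-17)) + 337)**2 = ((3 + 4 + (4/5)*(-10) - 68) + 337)**2 = ((3 + 4 - 8 - 68) + 337)**2 = (-69 + 337)**2 = 268**2 = 71824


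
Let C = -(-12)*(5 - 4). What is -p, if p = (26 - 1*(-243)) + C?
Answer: -281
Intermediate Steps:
C = 12 (C = -(-12) = -3*(-4) = 12)
p = 281 (p = (26 - 1*(-243)) + 12 = (26 + 243) + 12 = 269 + 12 = 281)
-p = -1*281 = -281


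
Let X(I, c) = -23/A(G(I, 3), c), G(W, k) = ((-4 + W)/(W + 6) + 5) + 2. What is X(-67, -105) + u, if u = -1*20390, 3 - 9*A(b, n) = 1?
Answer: -40987/2 ≈ -20494.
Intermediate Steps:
G(W, k) = 7 + (-4 + W)/(6 + W) (G(W, k) = ((-4 + W)/(6 + W) + 5) + 2 = (5 + (-4 + W)/(6 + W)) + 2 = 7 + (-4 + W)/(6 + W))
A(b, n) = 2/9 (A(b, n) = 1/3 - 1/9*1 = 1/3 - 1/9 = 2/9)
X(I, c) = -207/2 (X(I, c) = -23/2/9 = -23*9/2 = -207/2)
u = -20390
X(-67, -105) + u = -207/2 - 20390 = -40987/2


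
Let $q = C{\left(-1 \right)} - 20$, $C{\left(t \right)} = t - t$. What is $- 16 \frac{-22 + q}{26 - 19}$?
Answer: $96$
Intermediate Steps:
$C{\left(t \right)} = 0$
$q = -20$ ($q = 0 - 20 = -20$)
$- 16 \frac{-22 + q}{26 - 19} = - 16 \frac{-22 - 20}{26 - 19} = - 16 \left(- \frac{42}{7}\right) = - 16 \left(\left(-42\right) \frac{1}{7}\right) = \left(-16\right) \left(-6\right) = 96$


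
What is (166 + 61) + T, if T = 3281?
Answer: 3508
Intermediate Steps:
(166 + 61) + T = (166 + 61) + 3281 = 227 + 3281 = 3508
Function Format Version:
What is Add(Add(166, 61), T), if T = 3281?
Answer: 3508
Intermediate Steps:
Add(Add(166, 61), T) = Add(Add(166, 61), 3281) = Add(227, 3281) = 3508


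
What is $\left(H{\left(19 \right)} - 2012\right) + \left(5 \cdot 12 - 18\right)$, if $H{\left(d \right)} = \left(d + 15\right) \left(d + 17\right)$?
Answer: $-746$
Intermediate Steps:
$H{\left(d \right)} = \left(15 + d\right) \left(17 + d\right)$
$\left(H{\left(19 \right)} - 2012\right) + \left(5 \cdot 12 - 18\right) = \left(\left(255 + 19^{2} + 32 \cdot 19\right) - 2012\right) + \left(5 \cdot 12 - 18\right) = \left(\left(255 + 361 + 608\right) - 2012\right) + \left(60 - 18\right) = \left(1224 - 2012\right) + 42 = -788 + 42 = -746$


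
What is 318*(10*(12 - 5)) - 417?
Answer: 21843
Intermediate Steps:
318*(10*(12 - 5)) - 417 = 318*(10*7) - 417 = 318*70 - 417 = 22260 - 417 = 21843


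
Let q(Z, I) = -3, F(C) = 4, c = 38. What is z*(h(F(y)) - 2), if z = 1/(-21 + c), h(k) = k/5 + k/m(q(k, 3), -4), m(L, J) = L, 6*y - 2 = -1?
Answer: -38/255 ≈ -0.14902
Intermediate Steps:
y = ⅙ (y = ⅓ + (⅙)*(-1) = ⅓ - ⅙ = ⅙ ≈ 0.16667)
h(k) = -2*k/15 (h(k) = k/5 + k/(-3) = k*(⅕) + k*(-⅓) = k/5 - k/3 = -2*k/15)
z = 1/17 (z = 1/(-21 + 38) = 1/17 ≈ 0.058824)
z*(h(F(y)) - 2) = (-2/15*4 - 2)/17 = (-8/15 - 2)/17 = (1/17)*(-38/15) = -38/255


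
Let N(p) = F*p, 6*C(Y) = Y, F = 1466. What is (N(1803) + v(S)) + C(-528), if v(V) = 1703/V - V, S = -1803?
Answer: 4768776436/1803 ≈ 2.6449e+6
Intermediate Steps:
C(Y) = Y/6
v(V) = -V + 1703/V
N(p) = 1466*p
(N(1803) + v(S)) + C(-528) = (1466*1803 + (-1*(-1803) + 1703/(-1803))) + (1/6)*(-528) = (2643198 + (1803 + 1703*(-1/1803))) - 88 = (2643198 + (1803 - 1703/1803)) - 88 = (2643198 + 3249106/1803) - 88 = 4768935100/1803 - 88 = 4768776436/1803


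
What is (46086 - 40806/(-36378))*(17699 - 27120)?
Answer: -877491469733/2021 ≈ -4.3419e+8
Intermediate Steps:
(46086 - 40806/(-36378))*(17699 - 27120) = (46086 - 40806*(-1/36378))*(-9421) = (46086 + 2267/2021)*(-9421) = (93142073/2021)*(-9421) = -877491469733/2021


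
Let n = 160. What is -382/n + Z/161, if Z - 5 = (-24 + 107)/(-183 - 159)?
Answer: -5193341/2202480 ≈ -2.3580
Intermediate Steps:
Z = 1627/342 (Z = 5 + (-24 + 107)/(-183 - 159) = 5 + 83/(-342) = 5 + 83*(-1/342) = 5 - 83/342 = 1627/342 ≈ 4.7573)
-382/n + Z/161 = -382/160 + (1627/342)/161 = -382*1/160 + (1627/342)*(1/161) = -191/80 + 1627/55062 = -5193341/2202480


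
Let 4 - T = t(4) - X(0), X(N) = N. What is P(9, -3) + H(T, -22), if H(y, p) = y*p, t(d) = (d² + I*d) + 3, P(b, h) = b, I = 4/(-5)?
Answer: 1343/5 ≈ 268.60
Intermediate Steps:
I = -⅘ (I = 4*(-⅕) = -⅘ ≈ -0.80000)
t(d) = 3 + d² - 4*d/5 (t(d) = (d² - 4*d/5) + 3 = 3 + d² - 4*d/5)
T = -59/5 (T = 4 - ((3 + 4² - ⅘*4) - 1*0) = 4 - ((3 + 16 - 16/5) + 0) = 4 - (79/5 + 0) = 4 - 1*79/5 = 4 - 79/5 = -59/5 ≈ -11.800)
H(y, p) = p*y
P(9, -3) + H(T, -22) = 9 - 22*(-59/5) = 9 + 1298/5 = 1343/5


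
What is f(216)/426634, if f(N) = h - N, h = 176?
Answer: -20/213317 ≈ -9.3757e-5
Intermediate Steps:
f(N) = 176 - N
f(216)/426634 = (176 - 1*216)/426634 = (176 - 216)*(1/426634) = -40*1/426634 = -20/213317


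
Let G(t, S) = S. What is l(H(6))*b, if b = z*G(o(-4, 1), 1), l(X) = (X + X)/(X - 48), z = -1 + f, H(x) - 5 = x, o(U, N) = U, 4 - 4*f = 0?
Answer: 0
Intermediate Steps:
f = 1 (f = 1 - ¼*0 = 1 + 0 = 1)
H(x) = 5 + x
z = 0 (z = -1 + 1 = 0)
l(X) = 2*X/(-48 + X) (l(X) = (2*X)/(-48 + X) = 2*X/(-48 + X))
b = 0 (b = 0*1 = 0)
l(H(6))*b = (2*(5 + 6)/(-48 + (5 + 6)))*0 = (2*11/(-48 + 11))*0 = (2*11/(-37))*0 = (2*11*(-1/37))*0 = -22/37*0 = 0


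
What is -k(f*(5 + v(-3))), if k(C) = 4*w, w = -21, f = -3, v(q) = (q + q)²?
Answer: 84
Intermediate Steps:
v(q) = 4*q² (v(q) = (2*q)² = 4*q²)
k(C) = -84 (k(C) = 4*(-21) = -84)
-k(f*(5 + v(-3))) = -1*(-84) = 84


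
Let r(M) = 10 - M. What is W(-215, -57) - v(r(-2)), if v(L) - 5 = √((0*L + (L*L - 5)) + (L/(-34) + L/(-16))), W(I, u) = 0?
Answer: -5 - √159409/34 ≈ -16.743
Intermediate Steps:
v(L) = 5 + √(-5 + L² - 25*L/272) (v(L) = 5 + √((0*L + (L*L - 5)) + (L/(-34) + L/(-16))) = 5 + √((0 + (L² - 5)) + (L*(-1/34) + L*(-1/16))) = 5 + √((0 + (-5 + L²)) + (-L/34 - L/16)) = 5 + √((-5 + L²) - 25*L/272) = 5 + √(-5 + L² - 25*L/272))
W(-215, -57) - v(r(-2)) = 0 - (5 + √(-23120 - 425*(10 - 1*(-2)) + 4624*(10 - 1*(-2))²)/68) = 0 - (5 + √(-23120 - 425*(10 + 2) + 4624*(10 + 2)²)/68) = 0 - (5 + √(-23120 - 425*12 + 4624*12²)/68) = 0 - (5 + √(-23120 - 5100 + 4624*144)/68) = 0 - (5 + √(-23120 - 5100 + 665856)/68) = 0 - (5 + √637636/68) = 0 - (5 + (2*√159409)/68) = 0 - (5 + √159409/34) = 0 + (-5 - √159409/34) = -5 - √159409/34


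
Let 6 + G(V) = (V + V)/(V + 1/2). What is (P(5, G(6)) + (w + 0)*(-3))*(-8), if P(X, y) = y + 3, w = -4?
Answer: -1128/13 ≈ -86.769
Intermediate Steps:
G(V) = -6 + 2*V/(1/2 + V) (G(V) = -6 + (V + V)/(V + 1/2) = -6 + (2*V)/(V + 1/2) = -6 + (2*V)/(1/2 + V) = -6 + 2*V/(1/2 + V))
P(X, y) = 3 + y
(P(5, G(6)) + (w + 0)*(-3))*(-8) = ((3 + 2*(-3 - 4*6)/(1 + 2*6)) + (-4 + 0)*(-3))*(-8) = ((3 + 2*(-3 - 24)/(1 + 12)) - 4*(-3))*(-8) = ((3 + 2*(-27)/13) + 12)*(-8) = ((3 + 2*(1/13)*(-27)) + 12)*(-8) = ((3 - 54/13) + 12)*(-8) = (-15/13 + 12)*(-8) = (141/13)*(-8) = -1128/13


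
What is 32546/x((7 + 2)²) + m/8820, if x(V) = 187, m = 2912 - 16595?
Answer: 94832333/549780 ≈ 172.49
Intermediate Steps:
m = -13683
32546/x((7 + 2)²) + m/8820 = 32546/187 - 13683/8820 = 32546*(1/187) - 13683*1/8820 = 32546/187 - 4561/2940 = 94832333/549780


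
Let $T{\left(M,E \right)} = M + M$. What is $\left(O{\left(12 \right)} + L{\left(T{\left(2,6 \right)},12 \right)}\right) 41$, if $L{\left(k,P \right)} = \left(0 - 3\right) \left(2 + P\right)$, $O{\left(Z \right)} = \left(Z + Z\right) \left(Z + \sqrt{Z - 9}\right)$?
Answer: $10086 + 984 \sqrt{3} \approx 11790.0$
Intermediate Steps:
$T{\left(M,E \right)} = 2 M$
$O{\left(Z \right)} = 2 Z \left(Z + \sqrt{-9 + Z}\right)$
$L{\left(k,P \right)} = -6 - 3 P$ ($L{\left(k,P \right)} = - 3 \left(2 + P\right) = -6 - 3 P$)
$\left(O{\left(12 \right)} + L{\left(T{\left(2,6 \right)},12 \right)}\right) 41 = \left(2 \cdot 12 \left(12 + \sqrt{-9 + 12}\right) - 42\right) 41 = \left(2 \cdot 12 \left(12 + \sqrt{3}\right) - 42\right) 41 = \left(\left(288 + 24 \sqrt{3}\right) - 42\right) 41 = \left(246 + 24 \sqrt{3}\right) 41 = 10086 + 984 \sqrt{3}$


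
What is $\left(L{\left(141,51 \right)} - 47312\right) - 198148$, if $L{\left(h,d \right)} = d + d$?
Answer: $-245358$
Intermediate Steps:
$L{\left(h,d \right)} = 2 d$
$\left(L{\left(141,51 \right)} - 47312\right) - 198148 = \left(2 \cdot 51 - 47312\right) - 198148 = \left(102 - 47312\right) - 198148 = -47210 - 198148 = -245358$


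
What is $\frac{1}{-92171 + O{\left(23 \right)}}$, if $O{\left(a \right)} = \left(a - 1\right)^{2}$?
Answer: $- \frac{1}{91687} \approx -1.0907 \cdot 10^{-5}$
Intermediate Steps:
$O{\left(a \right)} = \left(-1 + a\right)^{2}$
$\frac{1}{-92171 + O{\left(23 \right)}} = \frac{1}{-92171 + \left(-1 + 23\right)^{2}} = \frac{1}{-92171 + 22^{2}} = \frac{1}{-92171 + 484} = \frac{1}{-91687} = - \frac{1}{91687}$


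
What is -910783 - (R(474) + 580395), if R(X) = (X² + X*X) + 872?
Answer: -1941402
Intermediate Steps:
R(X) = 872 + 2*X² (R(X) = (X² + X²) + 872 = 2*X² + 872 = 872 + 2*X²)
-910783 - (R(474) + 580395) = -910783 - ((872 + 2*474²) + 580395) = -910783 - ((872 + 2*224676) + 580395) = -910783 - ((872 + 449352) + 580395) = -910783 - (450224 + 580395) = -910783 - 1*1030619 = -910783 - 1030619 = -1941402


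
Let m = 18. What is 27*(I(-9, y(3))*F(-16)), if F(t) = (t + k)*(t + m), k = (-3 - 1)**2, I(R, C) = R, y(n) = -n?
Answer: 0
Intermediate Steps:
k = 16 (k = (-4)**2 = 16)
F(t) = (16 + t)*(18 + t) (F(t) = (t + 16)*(t + 18) = (16 + t)*(18 + t))
27*(I(-9, y(3))*F(-16)) = 27*(-9*(288 + (-16)**2 + 34*(-16))) = 27*(-9*(288 + 256 - 544)) = 27*(-9*0) = 27*0 = 0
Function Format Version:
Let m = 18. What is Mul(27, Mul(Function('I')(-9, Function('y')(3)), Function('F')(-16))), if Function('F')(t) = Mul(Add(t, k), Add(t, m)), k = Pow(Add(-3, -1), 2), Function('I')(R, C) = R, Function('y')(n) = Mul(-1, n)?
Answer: 0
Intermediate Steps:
k = 16 (k = Pow(-4, 2) = 16)
Function('F')(t) = Mul(Add(16, t), Add(18, t)) (Function('F')(t) = Mul(Add(t, 16), Add(t, 18)) = Mul(Add(16, t), Add(18, t)))
Mul(27, Mul(Function('I')(-9, Function('y')(3)), Function('F')(-16))) = Mul(27, Mul(-9, Add(288, Pow(-16, 2), Mul(34, -16)))) = Mul(27, Mul(-9, Add(288, 256, -544))) = Mul(27, Mul(-9, 0)) = Mul(27, 0) = 0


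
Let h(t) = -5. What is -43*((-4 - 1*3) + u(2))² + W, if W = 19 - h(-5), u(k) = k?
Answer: -1051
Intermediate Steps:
W = 24 (W = 19 - 1*(-5) = 19 + 5 = 24)
-43*((-4 - 1*3) + u(2))² + W = -43*((-4 - 1*3) + 2)² + 24 = -43*((-4 - 3) + 2)² + 24 = -43*(-7 + 2)² + 24 = -43*(-5)² + 24 = -43*25 + 24 = -1075 + 24 = -1051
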